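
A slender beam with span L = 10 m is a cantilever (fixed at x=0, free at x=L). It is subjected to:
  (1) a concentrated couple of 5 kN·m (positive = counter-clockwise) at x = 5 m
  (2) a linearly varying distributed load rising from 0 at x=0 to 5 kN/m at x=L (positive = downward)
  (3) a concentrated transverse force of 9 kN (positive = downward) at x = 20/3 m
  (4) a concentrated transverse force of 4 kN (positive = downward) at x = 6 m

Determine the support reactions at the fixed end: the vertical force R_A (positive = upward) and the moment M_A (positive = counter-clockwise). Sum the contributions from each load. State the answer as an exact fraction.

Load 1 — applied couple M₀=5 kN·m at a=5 m (b=L-a=5):
  R_A = 0 kN
  M_A = -M₀ = -5 kN·m
Load 2 — triangular load w₀=5 kN/m (0→w₀ over full span):
  R_A = w₀L/2 = 5·10/2 = 25 kN
  M_A = w₀L²/3 = 5·10²/3 = 500/3 kN·m
Load 3 — point force P=9 kN at a=20/3 m (b=L-a=10/3):
  R_A = P = 9 kN
  M_A = Pa = 9·(20/3) = 60 kN·m
Load 4 — point force P=4 kN at a=6 m (b=L-a=4):
  R_A = P = 4 kN
  M_A = Pa = 4·6 = 24 kN·m
Superposition: R_A = 38 kN, M_A = 737/3 kN·m

R_A = 38 kN, M_A = 737/3 kN·m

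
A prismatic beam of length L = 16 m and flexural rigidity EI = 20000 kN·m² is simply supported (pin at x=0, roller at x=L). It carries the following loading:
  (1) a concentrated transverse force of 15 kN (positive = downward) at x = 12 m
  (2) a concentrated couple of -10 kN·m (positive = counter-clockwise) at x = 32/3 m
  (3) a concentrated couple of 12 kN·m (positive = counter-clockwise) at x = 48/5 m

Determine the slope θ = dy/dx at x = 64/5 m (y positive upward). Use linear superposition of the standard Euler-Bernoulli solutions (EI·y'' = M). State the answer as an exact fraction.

Load 1 — point force P=15 kN at a=12 m (b=L-a=4):
  θ_1 = -Pa(2L²-6Lx+3x²+a²)/(6LEI)  [x>a] = -15·12·(2·16²-6·16·(64/5)+3·(64/5)²+12²)/(6·16·20000) = 381/50000 rad
Load 2 — applied couple M₀=-10 kN·m at a=32/3 m (b=L-a=16/3):
  θ_2 = (M₀x²/(2L)-M₀(x-a)+C₁)/EI  [x>a] with C₁=M₀(3b²-L²)/(6L)=160/9 = ((-10)·(64/5)²/(2·16)-(-10)·((64/5)-(32/3))+(160/9))/20000 = -17/28125 rad
Load 3 — applied couple M₀=12 kN·m at a=48/5 m (b=L-a=32/5):
  θ_3 = (M₀x²/(2L)-M₀(x-a)+C₁)/EI  [x>a] with C₁=M₀(3b²-L²)/(6L)=-416/25 = (12·(64/5)²/(2·16)-12·((64/5)-(48/5))+(-416/25))/20000 = 1/3125 rad
Superposition: θ = Σ θ_i = 3301/450000 rad ≈ 0.007336 rad

θ(64/5) = 3301/450000 rad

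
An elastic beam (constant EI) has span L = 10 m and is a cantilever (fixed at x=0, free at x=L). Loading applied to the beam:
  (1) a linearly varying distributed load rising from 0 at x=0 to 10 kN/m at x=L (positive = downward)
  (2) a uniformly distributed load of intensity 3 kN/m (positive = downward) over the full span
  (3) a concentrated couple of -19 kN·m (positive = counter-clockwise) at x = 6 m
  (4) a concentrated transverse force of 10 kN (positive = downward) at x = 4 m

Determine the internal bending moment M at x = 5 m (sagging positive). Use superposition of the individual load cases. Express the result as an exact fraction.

M(5) = -482/3 kN·m

Load 1 — triangular load w₀=10 kN/m (0→w₀ over full span):
  M_1 = w₀Lx/2 - w₀L²/3 - w₀x³/(6L) = 10·10·5/2 - 10·10²/3 - 10·5³/(6·10) = -625/6 kN·m
Load 2 — uniform load w=3 kN/m over full span:
  M_2 = -w(L-x)²/2 = -3·(10-5)²/2 = -75/2 kN·m
Load 3 — applied couple M₀=-19 kN·m at a=6 m (b=L-a=4):
  M_3 = M₀  [x≤a] = (-19) = -19 kN·m
Load 4 — point force P=10 kN at a=4 m (b=L-a=6):
  M_4 = 0  [x>a] = 0 kN·m
Superposition: M = Σ M_i = -482/3 kN·m ≈ -160.666667 kN·m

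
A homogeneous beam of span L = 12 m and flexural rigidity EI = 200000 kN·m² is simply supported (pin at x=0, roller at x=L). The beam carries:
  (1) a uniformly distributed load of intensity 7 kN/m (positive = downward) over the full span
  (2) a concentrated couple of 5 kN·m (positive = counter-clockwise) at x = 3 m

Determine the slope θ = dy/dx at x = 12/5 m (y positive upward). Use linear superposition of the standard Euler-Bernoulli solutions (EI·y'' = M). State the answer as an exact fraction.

Load 1 — uniform load w=7 kN/m over full span:
  θ_1 = -w(L³-6Lx²+4x³)/(24EI) = -7·(12³-6·12·(12/5)²+4·(12/5)³)/(24·200000) = -6237/3125000 rad
Load 2 — applied couple M₀=5 kN·m at a=3 m (b=L-a=9):
  θ_2 = (M₀x²/(2L)+C₁)/EI  [x≤a] with C₁=M₀(3b²-L²)/(6L)=55/8 = (5·(12/5)²/(2·12)+(55/8))/200000 = 323/8000000 rad
Superposition: θ = Σ θ_i = -391093/200000000 rad ≈ -0.001955 rad

θ(12/5) = -391093/200000000 rad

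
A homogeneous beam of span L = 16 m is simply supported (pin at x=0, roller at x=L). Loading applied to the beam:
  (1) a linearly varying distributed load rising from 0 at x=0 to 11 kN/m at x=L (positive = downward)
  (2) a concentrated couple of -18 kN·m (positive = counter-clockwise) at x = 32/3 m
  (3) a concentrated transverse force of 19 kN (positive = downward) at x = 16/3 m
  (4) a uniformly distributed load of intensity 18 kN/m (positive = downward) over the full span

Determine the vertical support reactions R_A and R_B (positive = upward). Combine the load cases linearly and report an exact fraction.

Load 1 — triangular load w₀=11 kN/m (0→w₀ over full span):
  R_A = w₀L/6 = 11·16/6 = 88/3 kN
  R_B = w₀L/3 = 11·16/3 = 176/3 kN
Load 2 — applied couple M₀=-18 kN·m at a=32/3 m (b=L-a=16/3):
  R_A = M₀/L = (-18)/16 = -9/8 kN
  R_B = -M₀/L = -(-18)/16 = 9/8 kN
Load 3 — point force P=19 kN at a=16/3 m (b=L-a=32/3):
  R_A = Pb/L = 19·(32/3)/16 = 38/3 kN
  R_B = Pa/L = 19·(16/3)/16 = 19/3 kN
Load 4 — uniform load w=18 kN/m over full span:
  R_A = wL/2 = 18·16/2 = 144 kN
  R_B = wL/2 = 18·16/2 = 144 kN
Superposition: R_A = 1479/8 kN, R_B = 1681/8 kN

R_A = 1479/8 kN, R_B = 1681/8 kN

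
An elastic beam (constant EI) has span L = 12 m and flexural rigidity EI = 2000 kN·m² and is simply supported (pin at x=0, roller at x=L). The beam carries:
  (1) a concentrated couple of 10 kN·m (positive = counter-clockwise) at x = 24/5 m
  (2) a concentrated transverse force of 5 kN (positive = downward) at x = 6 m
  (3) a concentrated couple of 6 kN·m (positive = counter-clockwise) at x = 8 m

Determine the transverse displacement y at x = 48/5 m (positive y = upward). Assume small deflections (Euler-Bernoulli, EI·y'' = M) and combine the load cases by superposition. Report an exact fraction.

y(48/5) = -2811/62500 m

Load 1 — applied couple M₀=10 kN·m at a=24/5 m (b=L-a=36/5):
  y_1 = (M₀x³/(6L)-M₀(x-a)²/2+C₁x)/EI  [x>a] with C₁=M₀(3b²-L²)/(6L)=8/5 = (10·(48/5)³/(6·12)-10·((48/5)-(24/5))²/2+(8/5)·(48/5))/2000 = 36/3125 m
Load 2 — point force P=5 kN at a=6 m (b=L-a=6):
  y_2 = -Pa(L-x)(2Lx-a²-x²)/(6LEI)  [x>a] = -5·6·(12-(48/5))·(2·12·(48/5)-6²-(48/5)²)/(6·12·2000) = -639/12500 m
Load 3 — applied couple M₀=6 kN·m at a=8 m (b=L-a=4):
  y_3 = (M₀x³/(6L)-M₀(x-a)²/2+C₁x)/EI  [x>a] with C₁=M₀(3b²-L²)/(6L)=-8 = (6·(48/5)³/(6·12)-6·((48/5)-8)²/2+(-8)·(48/5))/2000 = -84/15625 m
Superposition: y = Σ y_i = -2811/62500 m ≈ -0.044976 m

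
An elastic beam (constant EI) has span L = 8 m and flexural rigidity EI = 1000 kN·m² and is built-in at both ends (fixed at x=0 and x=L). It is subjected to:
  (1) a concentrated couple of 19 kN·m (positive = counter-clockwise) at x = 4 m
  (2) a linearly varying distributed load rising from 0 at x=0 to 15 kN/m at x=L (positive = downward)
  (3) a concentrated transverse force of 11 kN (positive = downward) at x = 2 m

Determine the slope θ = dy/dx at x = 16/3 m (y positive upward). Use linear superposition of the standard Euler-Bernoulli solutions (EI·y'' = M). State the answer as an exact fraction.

θ(16/3) = 547/20250 rad

Load 1 — applied couple M₀=19 kN·m at a=4 m (b=L-a=4):
  θ_1 = (R_Ax²/2 - M_Ax - M₀(x-a))/EI  [x>a] with R_A=57/16, M_A=19/4 = ((57/16)·(16/3)²/2 - (19/4)·(16/3) - 19·((16/3)-4))/1000 = 0 rad
Load 2 — triangular load w₀=15 kN/m (0→w₀ over full span):
  θ_2 = -w₀(2x(L-x)(L-2x)(x+2L)+x²(L-x)²)/(120LEI) = -15·(2·(16/3)·(8-(16/3))·(8-2·(16/3))·((16/3)+2·8)+(16/3)²·(8-(16/3))²)/(120·8·1000) = 224/10125 rad
Load 3 — point force P=11 kN at a=2 m (b=L-a=6):
  θ_3 = Pa²(L-x)(2bL-(3b+a)(L-x))/(2L³EI)  [x>a] = 11·2²·(8-(16/3))·(2·6·8-(3·6+2)·(8-(16/3)))/(2·8³·1000) = 11/2250 rad
Superposition: θ = Σ θ_i = 547/20250 rad ≈ 0.027012 rad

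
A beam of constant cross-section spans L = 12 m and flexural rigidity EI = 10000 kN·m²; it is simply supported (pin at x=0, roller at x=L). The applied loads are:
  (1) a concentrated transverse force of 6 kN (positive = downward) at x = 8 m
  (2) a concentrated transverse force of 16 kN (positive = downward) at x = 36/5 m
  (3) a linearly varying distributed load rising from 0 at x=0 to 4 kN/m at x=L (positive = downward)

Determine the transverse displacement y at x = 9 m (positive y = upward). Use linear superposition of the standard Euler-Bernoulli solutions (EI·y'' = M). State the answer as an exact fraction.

Load 1 — point force P=6 kN at a=8 m (b=L-a=4):
  y_1 = -Pa(L-x)(2Lx-a²-x²)/(6LEI)  [x>a] = -6·8·(12-9)·(2·12·9-8²-9²)/(6·12·10000) = -71/5000 m
Load 2 — point force P=16 kN at a=36/5 m (b=L-a=24/5):
  y_2 = -Pa(L-x)(2Lx-a²-x²)/(6LEI)  [x>a] = -16·(36/5)·(12-9)·(2·12·9-(36/5)²-9²)/(6·12·10000) = -6237/156250 m
Load 3 — triangular load w₀=4 kN/m (0→w₀ over full span):
  y_3 = -w₀x(7L⁴-10L²x²+3x⁴)/(360LEI) = -4·9·(7·12⁴-10·12²·9²+3·9⁴)/(360·12·10000) = -3213/80000 m
Superposition: y = Σ y_i = -942793/10000000 m ≈ -0.094279 m

y(9) = -942793/10000000 m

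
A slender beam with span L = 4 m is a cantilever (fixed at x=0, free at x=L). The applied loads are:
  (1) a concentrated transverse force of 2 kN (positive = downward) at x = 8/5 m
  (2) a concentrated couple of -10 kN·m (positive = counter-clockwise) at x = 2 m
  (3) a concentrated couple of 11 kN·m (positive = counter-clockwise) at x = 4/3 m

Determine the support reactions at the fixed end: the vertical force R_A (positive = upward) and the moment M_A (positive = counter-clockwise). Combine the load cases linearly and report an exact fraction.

R_A = 2 kN, M_A = 11/5 kN·m

Load 1 — point force P=2 kN at a=8/5 m (b=L-a=12/5):
  R_A = P = 2 kN
  M_A = Pa = 2·(8/5) = 16/5 kN·m
Load 2 — applied couple M₀=-10 kN·m at a=2 m (b=L-a=2):
  R_A = 0 kN
  M_A = -M₀ = -(-10) = 10 kN·m
Load 3 — applied couple M₀=11 kN·m at a=4/3 m (b=L-a=8/3):
  R_A = 0 kN
  M_A = -M₀ = -11 kN·m
Superposition: R_A = 2 kN, M_A = 11/5 kN·m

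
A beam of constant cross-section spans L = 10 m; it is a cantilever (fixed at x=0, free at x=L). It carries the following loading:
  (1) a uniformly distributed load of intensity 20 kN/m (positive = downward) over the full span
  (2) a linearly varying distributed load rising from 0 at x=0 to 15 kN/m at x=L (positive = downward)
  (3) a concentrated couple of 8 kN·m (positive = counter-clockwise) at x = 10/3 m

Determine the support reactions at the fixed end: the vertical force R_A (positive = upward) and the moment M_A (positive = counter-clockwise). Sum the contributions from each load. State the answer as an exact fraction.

Load 1 — uniform load w=20 kN/m over full span:
  R_A = wL = 20·10 = 200 kN
  M_A = wL²/2 = 20·10²/2 = 1000 kN·m
Load 2 — triangular load w₀=15 kN/m (0→w₀ over full span):
  R_A = w₀L/2 = 15·10/2 = 75 kN
  M_A = w₀L²/3 = 15·10²/3 = 500 kN·m
Load 3 — applied couple M₀=8 kN·m at a=10/3 m (b=L-a=20/3):
  R_A = 0 kN
  M_A = -M₀ = -8 kN·m
Superposition: R_A = 275 kN, M_A = 1492 kN·m

R_A = 275 kN, M_A = 1492 kN·m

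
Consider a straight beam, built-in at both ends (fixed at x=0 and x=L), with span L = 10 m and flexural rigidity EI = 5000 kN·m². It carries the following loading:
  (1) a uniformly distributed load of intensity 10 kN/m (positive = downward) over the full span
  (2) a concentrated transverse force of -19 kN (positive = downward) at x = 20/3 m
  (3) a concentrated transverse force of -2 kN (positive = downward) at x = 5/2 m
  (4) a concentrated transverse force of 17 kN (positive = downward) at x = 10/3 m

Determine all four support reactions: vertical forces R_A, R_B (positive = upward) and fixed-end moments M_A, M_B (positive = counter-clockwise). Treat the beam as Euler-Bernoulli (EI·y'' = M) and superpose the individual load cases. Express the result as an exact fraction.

R_A = 2687/48 kN, M_A = 13195/144 kN·m, R_B = 1921/48 kN, M_B = -9625/144 kN·m

Load 1 — uniform load w=10 kN/m over full span:
  R_A = wL/2 = 10·10/2 = 50 kN
  M_A = wL²/12 = 10·10²/12 = 250/3 kN·m
  R_B = wL/2 = 10·10/2 = 50 kN
  M_B = -wL²/12 = -10·10²/12 = -250/3 kN·m
Load 2 — point force P=-19 kN at a=20/3 m (b=L-a=10/3):
  R_A = Pb²(3a+b)/L³ = (-19)·(10/3)²·(3·(20/3)+(10/3))/10³ = -133/27 kN
  M_A = Pab²/L² = (-19)·(20/3)·(10/3)²/10² = -380/27 kN·m
  R_B = Pa²(a+3b)/L³ = (-19)·(20/3)²·((20/3)+3·(10/3))/10³ = -380/27 kN
  M_B = -Pa²b/L² = -(-19)·(20/3)²·(10/3)/10² = 760/27 kN·m
Load 3 — point force P=-2 kN at a=5/2 m (b=L-a=15/2):
  R_A = Pb²(3a+b)/L³ = (-2)·(15/2)²·(3·(5/2)+(15/2))/10³ = -27/16 kN
  M_A = Pab²/L² = (-2)·(5/2)·(15/2)²/10² = -45/16 kN·m
  R_B = Pa²(a+3b)/L³ = (-2)·(5/2)²·((5/2)+3·(15/2))/10³ = -5/16 kN
  M_B = -Pa²b/L² = -(-2)·(5/2)²·(15/2)/10² = 15/16 kN·m
Load 4 — point force P=17 kN at a=10/3 m (b=L-a=20/3):
  R_A = Pb²(3a+b)/L³ = 17·(20/3)²·(3·(10/3)+(20/3))/10³ = 340/27 kN
  M_A = Pab²/L² = 17·(10/3)·(20/3)²/10² = 680/27 kN·m
  R_B = Pa²(a+3b)/L³ = 17·(10/3)²·((10/3)+3·(20/3))/10³ = 119/27 kN
  M_B = -Pa²b/L² = -17·(10/3)²·(20/3)/10² = -340/27 kN·m
Superposition: R_A = 2687/48 kN, M_A = 13195/144 kN·m, R_B = 1921/48 kN, M_B = -9625/144 kN·m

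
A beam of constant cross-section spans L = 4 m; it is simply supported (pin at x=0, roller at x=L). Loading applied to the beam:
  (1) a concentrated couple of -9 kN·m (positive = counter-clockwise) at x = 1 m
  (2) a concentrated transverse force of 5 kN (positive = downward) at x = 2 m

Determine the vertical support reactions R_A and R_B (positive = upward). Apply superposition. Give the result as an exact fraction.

R_A = 1/4 kN, R_B = 19/4 kN

Load 1 — applied couple M₀=-9 kN·m at a=1 m (b=L-a=3):
  R_A = M₀/L = (-9)/4 = -9/4 kN
  R_B = -M₀/L = -(-9)/4 = 9/4 kN
Load 2 — point force P=5 kN at a=2 m (b=L-a=2):
  R_A = Pb/L = 5·2/4 = 5/2 kN
  R_B = Pa/L = 5·2/4 = 5/2 kN
Superposition: R_A = 1/4 kN, R_B = 19/4 kN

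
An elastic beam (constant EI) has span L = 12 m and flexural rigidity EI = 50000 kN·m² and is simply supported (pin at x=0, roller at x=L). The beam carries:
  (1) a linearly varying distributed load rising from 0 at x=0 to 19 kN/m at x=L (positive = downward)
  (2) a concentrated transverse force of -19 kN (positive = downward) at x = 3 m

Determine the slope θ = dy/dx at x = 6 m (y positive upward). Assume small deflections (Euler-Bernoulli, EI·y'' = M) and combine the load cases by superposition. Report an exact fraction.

Load 1 — triangular load w₀=19 kN/m (0→w₀ over full span):
  θ_1 = -w₀(7L⁴-30L²x²+15x⁴)/(360LEI) = -19·(7·12⁴-30·12²·6²+15·6⁴)/(360·12·50000) = -399/500000 rad
Load 2 — point force P=-19 kN at a=3 m (b=L-a=9):
  θ_2 = -Pa(2L²-6Lx+3x²+a²)/(6LEI)  [x>a] = -(-19)·3·(2·12²-6·12·6+3·6²+3²)/(6·12·50000) = -171/400000 rad
Superposition: θ = Σ θ_i = -2451/2000000 rad ≈ -0.001226 rad

θ(6) = -2451/2000000 rad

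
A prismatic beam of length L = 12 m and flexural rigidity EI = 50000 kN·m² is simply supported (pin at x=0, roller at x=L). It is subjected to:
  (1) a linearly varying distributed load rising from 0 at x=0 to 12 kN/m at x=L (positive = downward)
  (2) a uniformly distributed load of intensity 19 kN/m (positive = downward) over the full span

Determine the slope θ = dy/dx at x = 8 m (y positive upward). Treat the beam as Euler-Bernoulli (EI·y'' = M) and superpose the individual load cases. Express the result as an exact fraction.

Load 1 — triangular load w₀=12 kN/m (0→w₀ over full span):
  θ_1 = -w₀(7L⁴-30L²x²+15x⁴)/(360LEI) = -12·(7·12⁴-30·12²·8²+15·8⁴)/(360·12·50000) = 182/46875 rad
Load 2 — uniform load w=19 kN/m over full span:
  θ_2 = -w(L³-6Lx²+4x³)/(24EI) = -19·(12³-6·12·8²+4·8³)/(24·50000) = 247/18750 rad
Superposition: θ = Σ θ_i = 533/31250 rad ≈ 0.017056 rad

θ(8) = 533/31250 rad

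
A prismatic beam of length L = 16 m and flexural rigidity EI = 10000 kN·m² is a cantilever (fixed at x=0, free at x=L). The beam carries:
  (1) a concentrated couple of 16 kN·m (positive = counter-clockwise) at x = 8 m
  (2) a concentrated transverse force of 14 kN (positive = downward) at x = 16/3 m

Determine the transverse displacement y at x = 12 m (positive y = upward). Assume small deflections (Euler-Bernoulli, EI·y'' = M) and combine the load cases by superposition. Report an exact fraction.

y(12) = -1024/10125 m

Load 1 — applied couple M₀=16 kN·m at a=8 m (b=L-a=8):
  y_1 = M₀a(2x-a)/(2EI)  [x>a] = 16·8·(2·12-8)/(2·10000) = 64/625 m
Load 2 — point force P=14 kN at a=16/3 m (b=L-a=32/3):
  y_2 = -Pa²(3x-a)/(6EI)  [x>a] = -14·(16/3)²·(3·12-(16/3))/(6·10000) = -10304/50625 m
Superposition: y = Σ y_i = -1024/10125 m ≈ -0.101136 m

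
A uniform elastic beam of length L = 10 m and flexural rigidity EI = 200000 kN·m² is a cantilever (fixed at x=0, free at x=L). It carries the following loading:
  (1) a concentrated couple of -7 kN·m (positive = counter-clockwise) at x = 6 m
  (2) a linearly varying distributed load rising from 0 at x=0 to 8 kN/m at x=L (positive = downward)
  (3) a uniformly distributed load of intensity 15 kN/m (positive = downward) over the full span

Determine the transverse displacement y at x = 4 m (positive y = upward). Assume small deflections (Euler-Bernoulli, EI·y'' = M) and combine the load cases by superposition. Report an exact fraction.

y(4) = -59339/1875000 m

Load 1 — applied couple M₀=-7 kN·m at a=6 m (b=L-a=4):
  y_1 = M₀x²/(2EI)  [x≤a] = (-7)·4²/(2·200000) = -7/25000 m
Load 2 — triangular load w₀=8 kN/m (0→w₀ over full span):
  y_2 = (w₀Lx³/12-w₀L²x²/6-w₀x⁵/(120L))/EI = (8·10·4³/12-8·10²·4²/6-8·4⁵/(120·10))/200000 = -2008/234375 m
Load 3 — uniform load w=15 kN/m over full span:
  y_3 = -wx²(x²-4Lx+6L²)/(24EI) = -15·4²·(4²-4·10·4+6·10²)/(24·200000) = -57/2500 m
Superposition: y = Σ y_i = -59339/1875000 m ≈ -0.031647 m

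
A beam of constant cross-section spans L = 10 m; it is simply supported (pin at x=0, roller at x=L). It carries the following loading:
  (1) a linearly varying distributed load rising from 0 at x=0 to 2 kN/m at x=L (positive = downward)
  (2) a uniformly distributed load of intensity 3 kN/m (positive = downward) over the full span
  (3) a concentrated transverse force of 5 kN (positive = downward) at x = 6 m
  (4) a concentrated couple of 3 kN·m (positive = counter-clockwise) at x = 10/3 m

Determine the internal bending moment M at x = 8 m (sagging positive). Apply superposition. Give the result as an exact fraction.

M(8) = 39 kN·m

Load 1 — triangular load w₀=2 kN/m (0→w₀ over full span):
  M_1 = w₀Lx/6 - w₀x³/(6L) = 2·10·8/6 - 2·8³/(6·10) = 48/5 kN·m
Load 2 — uniform load w=3 kN/m over full span:
  M_2 = wx(L-x)/2 = 3·8·(10-8)/2 = 24 kN·m
Load 3 — point force P=5 kN at a=6 m (b=L-a=4):
  M_3 = Pa(L-x)/L  [x>a] = 5·6·(10-8)/10 = 6 kN·m
Load 4 — applied couple M₀=3 kN·m at a=10/3 m (b=L-a=20/3):
  M_4 = M₀x/L - M₀  [x>a] = 3·8/10 - 3 = -3/5 kN·m
Superposition: M = Σ M_i = 39 kN·m ≈ 39.000000 kN·m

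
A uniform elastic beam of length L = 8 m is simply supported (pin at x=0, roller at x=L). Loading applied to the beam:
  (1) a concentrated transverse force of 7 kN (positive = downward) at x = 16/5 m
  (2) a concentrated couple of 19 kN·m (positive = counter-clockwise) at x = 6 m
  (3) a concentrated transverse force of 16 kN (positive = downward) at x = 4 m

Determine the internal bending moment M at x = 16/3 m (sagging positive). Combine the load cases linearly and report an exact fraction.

M(16/3) = 622/15 kN·m

Load 1 — point force P=7 kN at a=16/5 m (b=L-a=24/5):
  M_1 = Pa(L-x)/L  [x>a] = 7·(16/5)·(8-(16/3))/8 = 112/15 kN·m
Load 2 — applied couple M₀=19 kN·m at a=6 m (b=L-a=2):
  M_2 = M₀x/L  [x≤a] = 19·(16/3)/8 = 38/3 kN·m
Load 3 — point force P=16 kN at a=4 m (b=L-a=4):
  M_3 = Pa(L-x)/L  [x>a] = 16·4·(8-(16/3))/8 = 64/3 kN·m
Superposition: M = Σ M_i = 622/15 kN·m ≈ 41.466667 kN·m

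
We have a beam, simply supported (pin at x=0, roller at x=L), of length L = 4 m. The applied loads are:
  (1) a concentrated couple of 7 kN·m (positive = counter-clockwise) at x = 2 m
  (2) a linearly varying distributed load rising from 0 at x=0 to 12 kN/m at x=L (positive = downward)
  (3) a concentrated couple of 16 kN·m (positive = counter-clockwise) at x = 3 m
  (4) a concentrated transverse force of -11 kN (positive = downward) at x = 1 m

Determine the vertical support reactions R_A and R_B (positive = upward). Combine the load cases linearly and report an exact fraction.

Load 1 — applied couple M₀=7 kN·m at a=2 m (b=L-a=2):
  R_A = M₀/L = 7/4 kN
  R_B = -M₀/L = -7/4 kN
Load 2 — triangular load w₀=12 kN/m (0→w₀ over full span):
  R_A = w₀L/6 = 12·4/6 = 8 kN
  R_B = w₀L/3 = 12·4/3 = 16 kN
Load 3 — applied couple M₀=16 kN·m at a=3 m (b=L-a=1):
  R_A = M₀/L = 16/4 = 4 kN
  R_B = -M₀/L = -16/4 = -4 kN
Load 4 — point force P=-11 kN at a=1 m (b=L-a=3):
  R_A = Pb/L = (-11)·3/4 = -33/4 kN
  R_B = Pa/L = (-11)·1/4 = -11/4 kN
Superposition: R_A = 11/2 kN, R_B = 15/2 kN

R_A = 11/2 kN, R_B = 15/2 kN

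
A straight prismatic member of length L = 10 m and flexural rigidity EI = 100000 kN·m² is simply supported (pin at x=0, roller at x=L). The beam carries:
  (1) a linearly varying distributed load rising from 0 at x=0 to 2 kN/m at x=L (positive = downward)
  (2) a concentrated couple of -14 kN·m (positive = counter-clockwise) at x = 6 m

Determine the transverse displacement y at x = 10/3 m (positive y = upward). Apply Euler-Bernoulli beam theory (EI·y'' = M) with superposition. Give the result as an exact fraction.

y(10/3) = -3551/4556250 m

Load 1 — triangular load w₀=2 kN/m (0→w₀ over full span):
  y_1 = -w₀x(7L⁴-10L²x²+3x⁴)/(360LEI) = -2·(10/3)·(7·10⁴-10·10²·(10/3)²+3·(10/3)⁴)/(360·10·100000) = -4/3645 m
Load 2 — applied couple M₀=-14 kN·m at a=6 m (b=L-a=4):
  y_2 = (M₀x³/(6L)+C₁x)/EI  [x≤a] with C₁=M₀(3b²-L²)/(6L)=182/15 = ((-14)·(10/3)³/(6·10)+(182/15)·(10/3))/100000 = 161/506250 m
Superposition: y = Σ y_i = -3551/4556250 m ≈ -0.000779 m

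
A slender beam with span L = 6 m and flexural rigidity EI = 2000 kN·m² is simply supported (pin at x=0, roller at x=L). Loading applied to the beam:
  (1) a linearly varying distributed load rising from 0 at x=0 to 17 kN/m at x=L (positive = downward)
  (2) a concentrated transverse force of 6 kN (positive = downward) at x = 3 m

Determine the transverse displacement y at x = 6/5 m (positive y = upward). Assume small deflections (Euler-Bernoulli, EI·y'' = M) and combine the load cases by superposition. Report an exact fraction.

y(6/5) = -1502793/31250000 m

Load 1 — triangular load w₀=17 kN/m (0→w₀ over full span):
  y_1 = -w₀x(7L⁴-10L²x²+3x⁴)/(360LEI) = -17·(6/5)·(7·6⁴-10·6²·(6/5)²+3·(6/5)⁴)/(360·6·2000) = -78948/1953125 m
Load 2 — point force P=6 kN at a=3 m (b=L-a=3):
  y_2 = -Pbx(L²-b²-x²)/(6LEI)  [x≤a] = -6·3·(6/5)·(6²-3²-(6/5)²)/(6·6·2000) = -1917/250000 m
Superposition: y = Σ y_i = -1502793/31250000 m ≈ -0.048089 m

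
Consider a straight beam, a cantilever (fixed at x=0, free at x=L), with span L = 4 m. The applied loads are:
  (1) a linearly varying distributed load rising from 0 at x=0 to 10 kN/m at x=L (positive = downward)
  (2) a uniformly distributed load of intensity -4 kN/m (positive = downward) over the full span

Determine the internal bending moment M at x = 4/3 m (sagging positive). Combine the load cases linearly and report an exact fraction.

Load 1 — triangular load w₀=10 kN/m (0→w₀ over full span):
  M_1 = w₀Lx/2 - w₀L²/3 - w₀x³/(6L) = 10·4·(4/3)/2 - 10·4²/3 - 10·(4/3)³/(6·4) = -2240/81 kN·m
Load 2 — uniform load w=-4 kN/m over full span:
  M_2 = -w(L-x)²/2 = -(-4)·(4-(4/3))²/2 = 128/9 kN·m
Superposition: M = Σ M_i = -1088/81 kN·m ≈ -13.432099 kN·m

M(4/3) = -1088/81 kN·m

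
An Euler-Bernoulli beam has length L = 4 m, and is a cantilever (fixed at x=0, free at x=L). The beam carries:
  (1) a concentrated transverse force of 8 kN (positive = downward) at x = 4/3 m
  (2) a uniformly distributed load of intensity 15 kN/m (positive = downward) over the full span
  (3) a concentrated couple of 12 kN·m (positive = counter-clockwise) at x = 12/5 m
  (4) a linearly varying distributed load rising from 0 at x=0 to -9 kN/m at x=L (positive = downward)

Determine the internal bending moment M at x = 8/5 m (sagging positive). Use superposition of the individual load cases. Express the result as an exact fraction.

Load 1 — point force P=8 kN at a=4/3 m (b=L-a=8/3):
  M_1 = 0  [x>a] = 0 kN·m
Load 2 — uniform load w=15 kN/m over full span:
  M_2 = -w(L-x)²/2 = -15·(4-(8/5))²/2 = -216/5 kN·m
Load 3 — applied couple M₀=12 kN·m at a=12/5 m (b=L-a=8/5):
  M_3 = M₀  [x≤a] = 12 = 12 kN·m
Load 4 — triangular load w₀=-9 kN/m (0→w₀ over full span):
  M_4 = w₀Lx/2 - w₀L²/3 - w₀x³/(6L) = (-9)·4·(8/5)/2 - (-9)·4²/3 - (-9)·(8/5)³/(6·4) = 2592/125 kN·m
Superposition: M = Σ M_i = -1308/125 kN·m ≈ -10.464000 kN·m

M(8/5) = -1308/125 kN·m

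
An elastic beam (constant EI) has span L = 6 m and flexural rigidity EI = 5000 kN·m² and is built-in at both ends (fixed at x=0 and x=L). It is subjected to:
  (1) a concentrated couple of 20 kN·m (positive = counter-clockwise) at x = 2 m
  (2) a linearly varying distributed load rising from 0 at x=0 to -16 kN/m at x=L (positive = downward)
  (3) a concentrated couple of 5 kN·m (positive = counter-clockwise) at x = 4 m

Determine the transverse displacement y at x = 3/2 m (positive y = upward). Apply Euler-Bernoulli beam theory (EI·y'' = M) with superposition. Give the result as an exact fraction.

Load 1 — applied couple M₀=20 kN·m at a=2 m (b=L-a=4):
  y_1 = (R_Ax³/6 - M_Ax²/2)/EI  [x≤a] with R_A=40/9, M_A=0 = ((40/9)·(3/2)³/6 - 0·(3/2)²/2)/5000 = 1/2000 m
Load 2 — triangular load w₀=-16 kN/m (0→w₀ over full span):
  y_2 = -w₀x²(L-x)²(x+2L)/(120LEI) = -(-16)·(3/2)²·(6-(3/2))²·((3/2)+2·6)/(120·6·5000) = 2187/800000 m
Load 3 — applied couple M₀=5 kN·m at a=4 m (b=L-a=2):
  y_3 = (R_Ax³/6 - M_Ax²/2)/EI  [x≤a] with R_A=10/9, M_A=5/3 = ((10/9)·(3/2)³/6 - (5/3)·(3/2)²/2)/5000 = -1/4000 m
Superposition: y = Σ y_i = 2387/800000 m ≈ 0.002984 m

y(3/2) = 2387/800000 m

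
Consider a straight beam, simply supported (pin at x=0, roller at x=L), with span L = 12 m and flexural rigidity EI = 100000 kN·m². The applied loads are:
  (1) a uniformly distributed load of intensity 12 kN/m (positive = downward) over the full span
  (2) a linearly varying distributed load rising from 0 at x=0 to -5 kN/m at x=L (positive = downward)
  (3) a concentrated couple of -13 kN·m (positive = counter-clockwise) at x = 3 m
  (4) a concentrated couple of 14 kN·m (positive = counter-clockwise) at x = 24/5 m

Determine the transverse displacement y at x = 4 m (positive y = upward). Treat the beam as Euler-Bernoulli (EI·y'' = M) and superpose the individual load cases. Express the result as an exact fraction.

y(4) = -518009/22500000 m

Load 1 — uniform load w=12 kN/m over full span:
  y_1 = -wx(L³-2Lx²+x³)/(24EI) = -12·4·(12³-2·12·4²+4³)/(24·100000) = -88/3125 m
Load 2 — triangular load w₀=-5 kN/m (0→w₀ over full span):
  y_2 = -w₀x(7L⁴-10L²x²+3x⁴)/(360LEI) = -(-5)·4·(7·12⁴-10·12²·4²+3·4⁴)/(360·12·100000) = 32/5625 m
Load 3 — applied couple M₀=-13 kN·m at a=3 m (b=L-a=9):
  y_3 = (M₀x³/(6L)-M₀(x-a)²/2+C₁x)/EI  [x>a] with C₁=M₀(3b²-L²)/(6L)=-143/8 = ((-13)·4³/(6·12)-(-13)·(4-3)²/2+(-143/8)·4)/100000 = -689/900000 m
Load 4 — applied couple M₀=14 kN·m at a=24/5 m (b=L-a=36/5):
  y_4 = (M₀x³/(6L)+C₁x)/EI  [x≤a] with C₁=M₀(3b²-L²)/(6L)=56/25 = (14·4³/(6·12)+(56/25)·4)/100000 = 301/1406250 m
Superposition: y = Σ y_i = -518009/22500000 m ≈ -0.023023 m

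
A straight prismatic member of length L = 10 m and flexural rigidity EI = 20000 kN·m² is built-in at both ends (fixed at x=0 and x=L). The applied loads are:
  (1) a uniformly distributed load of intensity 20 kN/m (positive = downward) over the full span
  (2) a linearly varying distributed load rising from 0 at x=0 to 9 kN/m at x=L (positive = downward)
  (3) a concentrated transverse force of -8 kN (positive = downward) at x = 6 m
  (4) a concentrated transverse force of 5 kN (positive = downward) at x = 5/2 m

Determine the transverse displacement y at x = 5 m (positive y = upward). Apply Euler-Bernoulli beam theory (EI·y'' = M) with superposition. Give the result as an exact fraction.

Load 1 — uniform load w=20 kN/m over full span:
  y_1 = -wx²(L-x)²/(24EI) = -20·5²·(10-5)²/(24·20000) = -5/192 m
Load 2 — triangular load w₀=9 kN/m (0→w₀ over full span):
  y_2 = -w₀x²(L-x)²(x+2L)/(120LEI) = -9·5²·(10-5)²·(5+2·10)/(120·10·20000) = -3/512 m
Load 3 — point force P=-8 kN at a=6 m (b=L-a=4):
  y_3 = -Pb²x²(3aL-(3a+b)x)/(6L³EI)  [x≤a] = -(-8)·4²·5²·(3·6·10-(3·6+4)·5)/(6·10³·20000) = 7/3750 m
Load 4 — point force P=5 kN at a=5/2 m (b=L-a=15/2):
  y_4 = -Pa²(L-x)²(3bL-(3b+a)(L-x))/(6L³EI)  [x>a] = -5·(5/2)²·(10-5)²·(3·(15/2)·10-(3·(15/2)+(5/2))·(10-5))/(6·10³·20000) = -1/1536 m
Superposition: y = Σ y_i = -14729/480000 m ≈ -0.030685 m

y(5) = -14729/480000 m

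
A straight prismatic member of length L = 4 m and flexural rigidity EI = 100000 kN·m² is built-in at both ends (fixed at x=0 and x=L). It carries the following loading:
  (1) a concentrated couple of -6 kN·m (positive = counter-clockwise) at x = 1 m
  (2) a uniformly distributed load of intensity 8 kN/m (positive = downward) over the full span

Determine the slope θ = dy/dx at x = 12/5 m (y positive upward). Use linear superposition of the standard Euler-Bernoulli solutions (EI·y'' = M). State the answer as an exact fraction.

θ(12/5) = 361/12500000 rad

Load 1 — applied couple M₀=-6 kN·m at a=1 m (b=L-a=3):
  θ_1 = (R_Ax²/2 - M_Ax - M₀(x-a))/EI  [x>a] with R_A=-27/16, M_A=9/8 = ((-27/16)·(12/5)²/2 - (9/8)·(12/5) - (-6)·((12/5)-1))/100000 = 21/2500000 rad
Load 2 — uniform load w=8 kN/m over full span:
  θ_2 = -wx(L-x)(L-2x)/(12EI) = -8·(12/5)·(4-(12/5))·(4-2·(12/5))/(12·100000) = 8/390625 rad
Superposition: θ = Σ θ_i = 361/12500000 rad ≈ 0.000029 rad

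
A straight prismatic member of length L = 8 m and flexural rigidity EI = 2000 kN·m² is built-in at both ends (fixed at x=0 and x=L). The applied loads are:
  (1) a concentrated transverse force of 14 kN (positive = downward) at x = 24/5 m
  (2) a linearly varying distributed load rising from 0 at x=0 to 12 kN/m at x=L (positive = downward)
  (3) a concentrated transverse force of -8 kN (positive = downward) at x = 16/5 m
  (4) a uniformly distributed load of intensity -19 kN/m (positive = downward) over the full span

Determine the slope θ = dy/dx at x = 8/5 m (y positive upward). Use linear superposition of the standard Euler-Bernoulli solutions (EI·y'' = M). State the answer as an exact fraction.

Load 1 — point force P=14 kN at a=24/5 m (b=L-a=16/5):
  θ_1 = -Pb²x(2aL-(3a+b)x)/(2L³EI)  [x≤a] = -14·(16/5)²·(8/5)·(2·(24/5)·8-(3·(24/5)+(16/5))·(8/5))/(2·8³·2000) = -2128/390625 rad
Load 2 — triangular load w₀=12 kN/m (0→w₀ over full span):
  θ_2 = -w₀(2x(L-x)(L-2x)(x+2L)+x²(L-x)²)/(120LEI) = -12·(2·(8/5)·(8-(8/5))·(8-2·(8/5))·((8/5)+2·8)+(8/5)²·(8-(8/5))²)/(120·8·2000) = -896/78125 rad
Load 3 — point force P=-8 kN at a=16/5 m (b=L-a=24/5):
  θ_3 = -Pb²x(2aL-(3a+b)x)/(2L³EI)  [x≤a] = -(-8)·(24/5)²·(8/5)·(2·(16/5)·8-(3·(16/5)+(24/5))·(8/5))/(2·8³·2000) = 1584/390625 rad
Load 4 — uniform load w=-19 kN/m over full span:
  θ_4 = -wx(L-x)(L-2x)/(12EI) = -(-19)·(8/5)·(8-(8/5))·(8-2·(8/5))/(12·2000) = 608/15625 rad
Superposition: θ = Σ θ_i = 10176/390625 rad ≈ 0.026051 rad

θ(8/5) = 10176/390625 rad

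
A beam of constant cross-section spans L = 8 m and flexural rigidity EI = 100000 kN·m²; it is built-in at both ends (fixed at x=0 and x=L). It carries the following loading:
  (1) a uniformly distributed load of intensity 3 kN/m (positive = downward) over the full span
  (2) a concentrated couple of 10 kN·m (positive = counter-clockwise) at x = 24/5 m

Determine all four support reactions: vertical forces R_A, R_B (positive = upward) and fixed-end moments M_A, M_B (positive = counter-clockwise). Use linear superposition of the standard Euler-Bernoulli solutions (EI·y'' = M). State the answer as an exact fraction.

R_A = 69/5 kN, M_A = 96/5 kN·m, R_B = 51/5 kN, M_B = -74/5 kN·m

Load 1 — uniform load w=3 kN/m over full span:
  R_A = wL/2 = 3·8/2 = 12 kN
  M_A = wL²/12 = 3·8²/12 = 16 kN·m
  R_B = wL/2 = 3·8/2 = 12 kN
  M_B = -wL²/12 = -3·8²/12 = -16 kN·m
Load 2 — applied couple M₀=10 kN·m at a=24/5 m (b=L-a=16/5):
  R_A = 6M₀ab/L³ = 6·10·(24/5)·(16/5)/8³ = 9/5 kN
  M_A = M₀b(2a-b)/L² = 10·(16/5)·(2·(24/5)-(16/5))/8² = 16/5 kN·m
  R_B = -6M₀ab/L³ = -6·10·(24/5)·(16/5)/8³ = -9/5 kN
  M_B = M₀a(2b-a)/L² = 10·(24/5)·(2·(16/5)-(24/5))/8² = 6/5 kN·m
Superposition: R_A = 69/5 kN, M_A = 96/5 kN·m, R_B = 51/5 kN, M_B = -74/5 kN·m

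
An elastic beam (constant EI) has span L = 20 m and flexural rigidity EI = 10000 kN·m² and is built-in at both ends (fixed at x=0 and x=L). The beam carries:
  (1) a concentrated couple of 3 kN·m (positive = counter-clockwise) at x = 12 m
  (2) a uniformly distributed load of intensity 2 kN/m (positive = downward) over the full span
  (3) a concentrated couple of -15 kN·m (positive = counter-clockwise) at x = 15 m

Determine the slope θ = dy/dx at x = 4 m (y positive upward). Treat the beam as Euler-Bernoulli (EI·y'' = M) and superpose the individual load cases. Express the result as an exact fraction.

θ(4) = -3691/312500 rad

Load 1 — applied couple M₀=3 kN·m at a=12 m (b=L-a=8):
  θ_1 = (R_Ax²/2 - M_Ax)/EI  [x≤a] with R_A=27/125, M_A=24/25 = ((27/125)·4²/2 - (24/25)·4)/10000 = -33/156250 rad
Load 2 — uniform load w=2 kN/m over full span:
  θ_2 = -wx(L-x)(L-2x)/(12EI) = -2·4·(20-4)·(20-2·4)/(12·10000) = -8/625 rad
Load 3 — applied couple M₀=-15 kN·m at a=15 m (b=L-a=5):
  θ_3 = (R_Ax²/2 - M_Ax)/EI  [x≤a] with R_A=-27/32, M_A=-75/16 = ((-27/32)·4²/2 - (-75/16)·4)/10000 = 3/2500 rad
Superposition: θ = Σ θ_i = -3691/312500 rad ≈ -0.011811 rad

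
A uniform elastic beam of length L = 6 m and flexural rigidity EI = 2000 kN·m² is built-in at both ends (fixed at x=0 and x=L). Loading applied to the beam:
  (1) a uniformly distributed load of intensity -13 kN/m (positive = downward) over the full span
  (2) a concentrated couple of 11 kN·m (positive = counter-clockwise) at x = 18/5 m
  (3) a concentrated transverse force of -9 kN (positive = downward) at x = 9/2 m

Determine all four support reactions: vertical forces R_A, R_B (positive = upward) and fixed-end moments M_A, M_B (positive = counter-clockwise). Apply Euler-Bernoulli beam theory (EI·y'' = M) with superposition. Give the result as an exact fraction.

R_A = -30213/800 kN, M_A = -30409/800 kN·m, R_B = -39387/800 kN, M_B = 38331/800 kN·m

Load 1 — uniform load w=-13 kN/m over full span:
  R_A = wL/2 = (-13)·6/2 = -39 kN
  M_A = wL²/12 = (-13)·6²/12 = -39 kN·m
  R_B = wL/2 = (-13)·6/2 = -39 kN
  M_B = -wL²/12 = -(-13)·6²/12 = 39 kN·m
Load 2 — applied couple M₀=11 kN·m at a=18/5 m (b=L-a=12/5):
  R_A = 6M₀ab/L³ = 6·11·(18/5)·(12/5)/6³ = 66/25 kN
  M_A = M₀b(2a-b)/L² = 11·(12/5)·(2·(18/5)-(12/5))/6² = 88/25 kN·m
  R_B = -6M₀ab/L³ = -6·11·(18/5)·(12/5)/6³ = -66/25 kN
  M_B = M₀a(2b-a)/L² = 11·(18/5)·(2·(12/5)-(18/5))/6² = 33/25 kN·m
Load 3 — point force P=-9 kN at a=9/2 m (b=L-a=3/2):
  R_A = Pb²(3a+b)/L³ = (-9)·(3/2)²·(3·(9/2)+(3/2))/6³ = -45/32 kN
  M_A = Pab²/L² = (-9)·(9/2)·(3/2)²/6² = -81/32 kN·m
  R_B = Pa²(a+3b)/L³ = (-9)·(9/2)²·((9/2)+3·(3/2))/6³ = -243/32 kN
  M_B = -Pa²b/L² = -(-9)·(9/2)²·(3/2)/6² = 243/32 kN·m
Superposition: R_A = -30213/800 kN, M_A = -30409/800 kN·m, R_B = -39387/800 kN, M_B = 38331/800 kN·m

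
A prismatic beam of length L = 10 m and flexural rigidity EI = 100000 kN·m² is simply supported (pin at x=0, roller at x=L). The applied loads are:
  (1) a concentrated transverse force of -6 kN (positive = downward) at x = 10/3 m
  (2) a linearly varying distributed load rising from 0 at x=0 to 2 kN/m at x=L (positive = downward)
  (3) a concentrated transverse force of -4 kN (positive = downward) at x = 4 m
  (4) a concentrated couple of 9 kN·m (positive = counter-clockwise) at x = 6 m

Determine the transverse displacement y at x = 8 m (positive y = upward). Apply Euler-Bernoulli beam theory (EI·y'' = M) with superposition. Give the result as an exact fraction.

y(8) = 4853/33750000 m

Load 1 — point force P=-6 kN at a=10/3 m (b=L-a=20/3):
  y_1 = -Pa(L-x)(2Lx-a²-x²)/(6LEI)  [x>a] = -(-6)·(10/3)·(10-8)·(2·10·8-(10/3)²-8²)/(6·10·100000) = 191/337500 m
Load 2 — triangular load w₀=2 kN/m (0→w₀ over full span):
  y_2 = -w₀x(7L⁴-10L²x²+3x⁴)/(360LEI) = -2·8·(7·10⁴-10·10²·8²+3·8⁴)/(360·10·100000) = -127/156250 m
Load 3 — point force P=-4 kN at a=4 m (b=L-a=6):
  y_3 = -Pa(L-x)(2Lx-a²-x²)/(6LEI)  [x>a] = -(-4)·4·(10-8)·(2·10·8-4²-8²)/(6·10·100000) = 4/9375 m
Load 4 — applied couple M₀=9 kN·m at a=6 m (b=L-a=4):
  y_4 = (M₀x³/(6L)-M₀(x-a)²/2+C₁x)/EI  [x>a] with C₁=M₀(3b²-L²)/(6L)=-39/5 = (9·8³/(6·10)-9·(8-6)²/2+(-39/5)·8)/100000 = -9/250000 m
Superposition: y = Σ y_i = 4853/33750000 m ≈ 0.000144 m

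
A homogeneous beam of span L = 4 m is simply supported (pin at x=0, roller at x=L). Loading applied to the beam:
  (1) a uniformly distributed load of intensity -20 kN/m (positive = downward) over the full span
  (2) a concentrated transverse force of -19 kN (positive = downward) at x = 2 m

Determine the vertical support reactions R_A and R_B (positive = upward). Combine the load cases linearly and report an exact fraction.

Load 1 — uniform load w=-20 kN/m over full span:
  R_A = wL/2 = (-20)·4/2 = -40 kN
  R_B = wL/2 = (-20)·4/2 = -40 kN
Load 2 — point force P=-19 kN at a=2 m (b=L-a=2):
  R_A = Pb/L = (-19)·2/4 = -19/2 kN
  R_B = Pa/L = (-19)·2/4 = -19/2 kN
Superposition: R_A = -99/2 kN, R_B = -99/2 kN

R_A = -99/2 kN, R_B = -99/2 kN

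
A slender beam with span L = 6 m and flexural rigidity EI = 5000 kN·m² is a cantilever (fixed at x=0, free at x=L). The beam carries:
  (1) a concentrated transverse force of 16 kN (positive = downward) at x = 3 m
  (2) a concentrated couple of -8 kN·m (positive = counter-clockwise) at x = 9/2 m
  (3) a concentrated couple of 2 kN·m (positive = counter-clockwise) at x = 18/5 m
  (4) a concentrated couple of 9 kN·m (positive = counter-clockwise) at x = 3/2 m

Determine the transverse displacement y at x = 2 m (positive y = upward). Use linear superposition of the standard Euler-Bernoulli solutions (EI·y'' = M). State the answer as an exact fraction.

y(2) = -67/4800 m

Load 1 — point force P=16 kN at a=3 m (b=L-a=3):
  y_1 = -Px²(3a-x)/(6EI)  [x≤a] = -16·2²·(3·3-2)/(6·5000) = -28/1875 m
Load 2 — applied couple M₀=-8 kN·m at a=9/2 m (b=L-a=3/2):
  y_2 = M₀x²/(2EI)  [x≤a] = (-8)·2²/(2·5000) = -2/625 m
Load 3 — applied couple M₀=2 kN·m at a=18/5 m (b=L-a=12/5):
  y_3 = M₀x²/(2EI)  [x≤a] = 2·2²/(2·5000) = 1/1250 m
Load 4 — applied couple M₀=9 kN·m at a=3/2 m (b=L-a=9/2):
  y_4 = M₀a(2x-a)/(2EI)  [x>a] = 9·(3/2)·(2·2-(3/2))/(2·5000) = 27/8000 m
Superposition: y = Σ y_i = -67/4800 m ≈ -0.013958 m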